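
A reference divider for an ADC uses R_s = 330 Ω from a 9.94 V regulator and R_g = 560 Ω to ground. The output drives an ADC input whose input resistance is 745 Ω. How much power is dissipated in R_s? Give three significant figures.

P ≈ 77.2 mW

Total resistance from the source is R_s + (R_g‖R_L) = 649.7 Ω, so I = 9.94/649.7 Ω = 15.30 mA.
P = I²·R_s = (15.30 mA)² × 330 Ω = 77.2 mW.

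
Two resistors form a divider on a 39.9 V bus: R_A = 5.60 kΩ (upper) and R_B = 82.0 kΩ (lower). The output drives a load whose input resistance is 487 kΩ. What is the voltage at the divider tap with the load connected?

The load sits in parallel with R_B: R_B‖R_L = (82.0 × 487) / (82.0 + 487) = 70.18 kΩ.
V_out = 39.9 × 70.18 / (5.60 + 70.18) = 39.9 × 70.18/75.78 = 37.0 V.

V_out ≈ 37.0 V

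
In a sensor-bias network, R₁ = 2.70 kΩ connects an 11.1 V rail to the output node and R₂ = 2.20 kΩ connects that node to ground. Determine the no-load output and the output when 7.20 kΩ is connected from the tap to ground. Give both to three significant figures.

Unloaded: 4.98 V; loaded: 4.27 V

Open-circuit: V = 11.1 × 2.20/(2.70 + 2.20) = 4.98 V.
With the load, R₂ becomes R₂‖R_L = 1.685 kΩ, so V = 11.1 × 1.685/4.385 = 4.27 V.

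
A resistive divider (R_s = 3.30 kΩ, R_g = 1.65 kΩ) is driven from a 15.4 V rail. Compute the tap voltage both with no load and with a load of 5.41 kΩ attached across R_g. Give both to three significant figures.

Unloaded: 5.13 V; loaded: 4.27 V

Open-circuit: V = 15.4 × 1.65/(3.30 + 1.65) = 5.13 V.
With the load, R_g becomes R_g‖R_L = 1.264 kΩ, so V = 15.4 × 1.264/4.564 = 4.27 V.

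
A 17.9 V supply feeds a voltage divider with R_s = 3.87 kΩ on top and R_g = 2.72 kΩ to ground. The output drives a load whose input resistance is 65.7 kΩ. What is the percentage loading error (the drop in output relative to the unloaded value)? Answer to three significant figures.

2.37 %

The divider's output (Thévenin) resistance is R_s‖R_g = 1.597 kΩ.
Fractional drop under load = R_th/(R_th + R_L) = 1.597 / (1.597 + 65.7) = 0.02374.
So the output falls by 2.37 %.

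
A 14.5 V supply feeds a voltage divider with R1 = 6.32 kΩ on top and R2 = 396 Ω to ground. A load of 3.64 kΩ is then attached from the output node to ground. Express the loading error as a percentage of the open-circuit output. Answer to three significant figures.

9.29 %

The divider's output (Thévenin) resistance is R1‖R2 = 372.7 Ω.
Fractional drop under load = R_th/(R_th + R_L) = 372.7 / (372.7 + 3640) = 0.09287.
So the output falls by 9.29 %.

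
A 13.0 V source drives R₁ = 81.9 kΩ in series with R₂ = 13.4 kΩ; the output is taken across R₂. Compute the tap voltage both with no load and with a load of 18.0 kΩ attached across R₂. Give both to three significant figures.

Open-circuit: V = 13.0 × 13.4/(81.9 + 13.4) = 1.83 V.
With the load, R₂ becomes R₂‖R_L = 7.682 kΩ, so V = 13.0 × 7.682/89.58 = 1.11 V.

Unloaded: 1.83 V; loaded: 1.11 V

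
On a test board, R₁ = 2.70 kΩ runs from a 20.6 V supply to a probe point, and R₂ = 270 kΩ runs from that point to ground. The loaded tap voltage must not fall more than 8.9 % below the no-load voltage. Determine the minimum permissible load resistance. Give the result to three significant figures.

R_L(min) ≈ 27.4 kΩ

Output resistance R_th = R₁‖R₂ = (2.70 × 270)/272.7 = 2.673 kΩ.
The fractional drop is R_th/(R_th + R_L); requiring this ≤ 0.0890 gives R_L ≥ R_th(1/0.0890 − 1) = 2.673 × 10.24 = 27.4 kΩ.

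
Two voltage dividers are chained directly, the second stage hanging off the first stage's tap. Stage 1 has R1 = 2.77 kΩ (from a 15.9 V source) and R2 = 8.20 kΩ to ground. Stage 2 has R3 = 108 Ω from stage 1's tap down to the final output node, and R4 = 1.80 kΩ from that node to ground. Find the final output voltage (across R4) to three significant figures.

Stage 2 presents R3+R4 = 1908 Ω as a load on stage 1's tap.
Stage 1's lower leg becomes R2‖(R3+R4) = 1548 Ω, so V_mid = 15.9 × 1548/4318 = 5.700 V.
Stage 2 is itself unloaded: V_out = V_mid × R4/(R3+R4) = 5.700 × 1800/1908 = 5.38 V.

V_out ≈ 5.38 V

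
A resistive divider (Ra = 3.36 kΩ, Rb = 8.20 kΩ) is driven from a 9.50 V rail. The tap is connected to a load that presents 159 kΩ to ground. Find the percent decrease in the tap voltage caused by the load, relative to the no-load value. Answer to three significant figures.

The divider's output (Thévenin) resistance is Ra‖Rb = 2.383 kΩ.
Fractional drop under load = R_th/(R_th + R_L) = 2.383 / (2.383 + 159) = 0.01477.
So the output falls by 1.48 %.

1.48 %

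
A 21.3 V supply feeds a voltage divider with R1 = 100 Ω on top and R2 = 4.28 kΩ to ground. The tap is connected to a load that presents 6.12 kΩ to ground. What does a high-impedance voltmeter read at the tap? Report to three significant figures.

The load sits in parallel with R2: R2‖R_L = (4280 × 6120) / (4280 + 6120) = 2519 Ω.
V_out = 21.3 × 2519 / (100 + 2519) = 21.3 × 2519/2619 = 20.5 V.
(Unloaded it would have been 20.8 V.)

V_out ≈ 20.5 V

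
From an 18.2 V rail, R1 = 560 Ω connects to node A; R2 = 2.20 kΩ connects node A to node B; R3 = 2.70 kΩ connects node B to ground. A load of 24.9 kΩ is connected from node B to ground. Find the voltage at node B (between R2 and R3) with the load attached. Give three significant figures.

V ≈ 8.53 V

At node B, R3 is in parallel with the load: R3‖R_L = 2436 Ω.
Below node A the resistance is R2 + (R3‖R_L) = 4636 Ω, so V_A = 18.2 × 4636/5196 = 16.24 V.
Then V_B = V_A × (R3‖R_L)/(R2 + R3‖R_L) = 16.24 × 2436/4636 = 8.53 V.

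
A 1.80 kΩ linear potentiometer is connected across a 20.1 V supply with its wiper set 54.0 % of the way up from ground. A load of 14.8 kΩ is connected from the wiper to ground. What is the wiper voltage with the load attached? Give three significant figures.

V ≈ 10.5 V

The wiper splits the pot into (1−α)R = 828.0 Ω above and αR = 972.0 Ω below.
Lower section ‖ load = 912.1 Ω.
V_wiper = 20.1 × 912.1/(828.0 + 912.1) = 10.5 V.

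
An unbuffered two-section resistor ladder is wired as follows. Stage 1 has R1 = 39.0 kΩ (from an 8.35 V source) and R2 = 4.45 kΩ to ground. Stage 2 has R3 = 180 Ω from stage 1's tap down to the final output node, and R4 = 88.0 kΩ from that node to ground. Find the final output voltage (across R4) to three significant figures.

Stage 2 presents R3+R4 = 88180 Ω as a load on stage 1's tap.
Stage 1's lower leg becomes R2‖(R3+R4) = 4236 Ω, so V_mid = 8.35 × 4236/43240 = 0.8181 V.
Stage 2 is itself unloaded: V_out = V_mid × R4/(R3+R4) = 0.8181 × 88000/88180 = 0.816 V.

V_out ≈ 0.816 V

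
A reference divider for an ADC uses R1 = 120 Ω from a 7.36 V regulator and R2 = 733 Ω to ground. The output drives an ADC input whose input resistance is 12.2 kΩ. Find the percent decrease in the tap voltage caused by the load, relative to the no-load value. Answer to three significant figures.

0.838 %

The divider's output (Thévenin) resistance is R1‖R2 = 103.1 Ω.
Fractional drop under load = R_th/(R_th + R_L) = 103.1 / (103.1 + 12200) = 0.008381.
So the output falls by 0.838 %.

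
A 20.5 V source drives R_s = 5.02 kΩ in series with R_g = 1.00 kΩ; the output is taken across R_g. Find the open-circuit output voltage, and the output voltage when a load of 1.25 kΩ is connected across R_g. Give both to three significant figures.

Unloaded: 3.41 V; loaded: 2.04 V

Open-circuit: V = 20.5 × 1.00/(5.02 + 1.00) = 3.41 V.
With the load, R_g becomes R_g‖R_L = 0.5556 kΩ, so V = 20.5 × 0.5556/5.576 = 2.04 V.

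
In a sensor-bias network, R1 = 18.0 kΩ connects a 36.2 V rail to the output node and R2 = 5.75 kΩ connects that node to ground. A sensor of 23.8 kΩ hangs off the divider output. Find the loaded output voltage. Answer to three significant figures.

The load sits in parallel with R2: R2‖R_L = (5.75 × 23.8) / (5.75 + 23.8) = 4.631 kΩ.
V_out = 36.2 × 4.631 / (18.0 + 4.631) = 36.2 × 4.631/22.63 = 7.41 V.

V_out ≈ 7.41 V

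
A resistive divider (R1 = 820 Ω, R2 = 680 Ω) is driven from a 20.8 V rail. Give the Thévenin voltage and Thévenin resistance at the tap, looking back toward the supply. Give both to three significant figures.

V_th is the open-circuit tap voltage: 20.8 × 680/(820 + 680) = 9.43 V.
With the supply zeroed, R1 and R2 appear in parallel from the tap: R_th = R1‖R2 = (820 × 680)/1500 = 372 Ω.

V_th = 9.43 V, R_th = 372 Ω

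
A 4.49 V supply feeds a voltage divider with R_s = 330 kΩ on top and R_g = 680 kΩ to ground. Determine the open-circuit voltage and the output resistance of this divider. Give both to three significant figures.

V_th is the open-circuit tap voltage: 4.49 × 680/(330 + 680) = 3.02 V.
With the supply zeroed, R_s and R_g appear in parallel from the tap: R_th = R_s‖R_g = (330 × 680)/1010 = 222 kΩ.

V_th = 3.02 V, R_th = 222 kΩ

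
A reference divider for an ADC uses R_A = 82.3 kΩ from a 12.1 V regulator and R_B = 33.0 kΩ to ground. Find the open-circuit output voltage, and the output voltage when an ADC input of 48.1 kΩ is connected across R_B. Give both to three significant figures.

Open-circuit: V = 12.1 × 33.0/(82.3 + 33.0) = 3.46 V.
With the load, R_B becomes R_B‖R_L = 19.57 kΩ, so V = 12.1 × 19.57/101.9 = 2.32 V.

Unloaded: 3.46 V; loaded: 2.32 V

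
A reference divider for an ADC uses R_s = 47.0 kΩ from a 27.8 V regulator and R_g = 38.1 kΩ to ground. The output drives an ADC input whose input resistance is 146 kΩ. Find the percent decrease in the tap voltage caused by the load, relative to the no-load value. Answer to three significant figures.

The divider's output (Thévenin) resistance is R_s‖R_g = 21.04 kΩ.
Fractional drop under load = R_th/(R_th + R_L) = 21.04 / (21.04 + 146) = 0.1260.
So the output falls by 12.6 %.

12.6 %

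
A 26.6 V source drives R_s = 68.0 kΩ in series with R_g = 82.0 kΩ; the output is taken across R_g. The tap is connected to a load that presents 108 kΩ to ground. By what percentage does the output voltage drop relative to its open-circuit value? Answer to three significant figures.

The divider's output (Thévenin) resistance is R_s‖R_g = 37.17 kΩ.
Fractional drop under load = R_th/(R_th + R_L) = 37.17 / (37.17 + 108) = 0.2561.
So the output falls by 25.6 %.

25.6 %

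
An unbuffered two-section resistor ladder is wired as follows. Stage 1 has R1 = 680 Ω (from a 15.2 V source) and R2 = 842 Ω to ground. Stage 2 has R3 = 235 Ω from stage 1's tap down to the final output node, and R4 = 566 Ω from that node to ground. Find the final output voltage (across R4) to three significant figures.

Stage 2 presents R3+R4 = 801.0 Ω as a load on stage 1's tap.
Stage 1's lower leg becomes R2‖(R3+R4) = 410.5 Ω, so V_mid = 15.2 × 410.5/1090 = 5.722 V.
Stage 2 is itself unloaded: V_out = V_mid × R4/(R3+R4) = 5.722 × 566/801.0 = 4.04 V.

V_out ≈ 4.04 V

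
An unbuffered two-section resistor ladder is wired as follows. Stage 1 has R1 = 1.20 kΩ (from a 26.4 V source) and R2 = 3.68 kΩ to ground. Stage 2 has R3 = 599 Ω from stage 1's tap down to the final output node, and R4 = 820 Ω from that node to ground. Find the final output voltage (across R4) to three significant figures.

V_out ≈ 7.02 V

Stage 2 presents R3+R4 = 1419 Ω as a load on stage 1's tap.
Stage 1's lower leg becomes R2‖(R3+R4) = 1024 Ω, so V_mid = 26.4 × 1024/2224 = 12.16 V.
Stage 2 is itself unloaded: V_out = V_mid × R4/(R3+R4) = 12.16 × 820/1419 = 7.02 V.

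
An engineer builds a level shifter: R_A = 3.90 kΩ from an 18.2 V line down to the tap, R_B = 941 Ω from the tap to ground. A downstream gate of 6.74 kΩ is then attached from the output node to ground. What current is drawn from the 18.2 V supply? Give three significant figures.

R_B‖R_L = 825.7 Ω, so the source sees R_A + R_B‖R_L = 4726 Ω.
I = 18.2 V / 4726 Ω = 3.85 mA.

I ≈ 3.85 mA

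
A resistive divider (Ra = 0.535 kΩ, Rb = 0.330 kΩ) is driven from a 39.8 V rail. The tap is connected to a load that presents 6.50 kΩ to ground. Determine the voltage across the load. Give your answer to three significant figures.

V_out ≈ 14.7 V

The load sits in parallel with Rb: Rb‖R_L = (330 × 6500) / (330 + 6500) = 314.1 Ω.
V_out = 39.8 × 314.1 / (535 + 314.1) = 39.8 × 314.1/849.1 = 14.7 V.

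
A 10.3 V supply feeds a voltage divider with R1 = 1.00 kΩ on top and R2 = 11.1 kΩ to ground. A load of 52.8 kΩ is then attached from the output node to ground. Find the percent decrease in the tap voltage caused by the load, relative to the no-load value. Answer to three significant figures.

1.71 %

The divider's output (Thévenin) resistance is R1‖R2 = 0.9174 kΩ.
Fractional drop under load = R_th/(R_th + R_L) = 0.9174 / (0.9174 + 52.8) = 0.01708.
So the output falls by 1.71 %.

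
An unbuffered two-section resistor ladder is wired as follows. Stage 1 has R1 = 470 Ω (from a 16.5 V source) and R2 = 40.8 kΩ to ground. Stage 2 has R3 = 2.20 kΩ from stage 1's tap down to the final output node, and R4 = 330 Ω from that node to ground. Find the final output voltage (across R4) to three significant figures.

V_out ≈ 1.80 V

Stage 2 presents R3+R4 = 2530 Ω as a load on stage 1's tap.
Stage 1's lower leg becomes R2‖(R3+R4) = 2382 Ω, so V_mid = 16.5 × 2382/2852 = 13.78 V.
Stage 2 is itself unloaded: V_out = V_mid × R4/(R3+R4) = 13.78 × 330/2530 = 1.80 V.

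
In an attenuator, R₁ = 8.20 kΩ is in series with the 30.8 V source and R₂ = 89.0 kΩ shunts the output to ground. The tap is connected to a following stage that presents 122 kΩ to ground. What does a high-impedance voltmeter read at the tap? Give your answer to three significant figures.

The load sits in parallel with R₂: R₂‖R_L = (89.0 × 122) / (89.0 + 122) = 51.46 kΩ.
V_out = 30.8 × 51.46 / (8.20 + 51.46) = 30.8 × 51.46/59.66 = 26.6 V.

V_out ≈ 26.6 V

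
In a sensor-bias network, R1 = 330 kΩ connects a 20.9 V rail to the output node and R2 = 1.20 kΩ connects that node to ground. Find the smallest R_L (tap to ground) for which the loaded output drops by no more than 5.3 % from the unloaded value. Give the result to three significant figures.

R_L(min) ≈ 21.4 kΩ

Output resistance R_th = R1‖R2 = (330 × 1.20)/331.2 = 1.196 kΩ.
The fractional drop is R_th/(R_th + R_L); requiring this ≤ 0.0530 gives R_L ≥ R_th(1/0.0530 − 1) = 1.196 × 17.87 = 21.4 kΩ.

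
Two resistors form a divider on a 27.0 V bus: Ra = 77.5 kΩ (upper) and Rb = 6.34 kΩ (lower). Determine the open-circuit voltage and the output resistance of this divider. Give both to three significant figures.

V_th is the open-circuit tap voltage: 27.0 × 6.34/(77.5 + 6.34) = 2.04 V.
With the supply zeroed, Ra and Rb appear in parallel from the tap: R_th = Ra‖Rb = (77.5 × 6.34)/83.84 = 5.86 kΩ.

V_th = 2.04 V, R_th = 5.86 kΩ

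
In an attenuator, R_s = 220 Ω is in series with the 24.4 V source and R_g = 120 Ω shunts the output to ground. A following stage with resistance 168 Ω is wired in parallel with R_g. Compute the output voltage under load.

The load sits in parallel with R_g: R_g‖R_L = (120 × 168) / (120 + 168) = 70.00 Ω.
V_out = 24.4 × 70.00 / (220 + 70.00) = 24.4 × 70.00/290.0 = 5.89 V.

V_out ≈ 5.89 V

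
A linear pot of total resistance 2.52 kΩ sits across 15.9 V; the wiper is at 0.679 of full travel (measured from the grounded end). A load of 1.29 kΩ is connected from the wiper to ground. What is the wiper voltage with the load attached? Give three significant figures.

The wiper splits the pot into (1−α)R = 808.9 Ω above and αR = 1711 Ω below.
Lower section ‖ load = 735.5 Ω.
V_wiper = 15.9 × 735.5/(808.9 + 735.5) = 7.57 V.

V ≈ 7.57 V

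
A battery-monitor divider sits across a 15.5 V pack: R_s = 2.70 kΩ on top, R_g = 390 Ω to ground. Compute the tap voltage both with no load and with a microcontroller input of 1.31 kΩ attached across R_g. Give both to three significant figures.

Open-circuit: V = 15.5 × 390/(2700 + 390) = 1.96 V.
With the load, R_g becomes R_g‖R_L = 300.5 Ω, so V = 15.5 × 300.5/3001 = 1.55 V.

Unloaded: 1.96 V; loaded: 1.55 V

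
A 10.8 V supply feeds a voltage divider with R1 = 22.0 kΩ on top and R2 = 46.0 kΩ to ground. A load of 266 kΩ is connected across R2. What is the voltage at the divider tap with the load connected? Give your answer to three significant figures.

The load sits in parallel with R2: R2‖R_L = (46.0 × 266) / (46.0 + 266) = 39.22 kΩ.
V_out = 10.8 × 39.22 / (22.0 + 39.22) = 10.8 × 39.22/61.22 = 6.92 V.

V_out ≈ 6.92 V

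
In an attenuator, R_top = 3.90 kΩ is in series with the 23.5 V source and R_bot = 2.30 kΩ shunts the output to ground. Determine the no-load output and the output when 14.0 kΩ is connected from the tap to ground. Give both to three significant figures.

Unloaded: 8.72 V; loaded: 7.90 V

Open-circuit: V = 23.5 × 2.30/(3.90 + 2.30) = 8.72 V.
With the load, R_bot becomes R_bot‖R_L = 1.975 kΩ, so V = 23.5 × 1.975/5.875 = 7.90 V.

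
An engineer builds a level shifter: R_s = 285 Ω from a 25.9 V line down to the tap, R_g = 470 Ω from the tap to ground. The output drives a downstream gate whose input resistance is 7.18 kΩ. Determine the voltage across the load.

V_out ≈ 15.7 V

The load sits in parallel with R_g: R_g‖R_L = (470 × 7180) / (470 + 7180) = 441.1 Ω.
V_out = 25.9 × 441.1 / (285 + 441.1) = 25.9 × 441.1/726.1 = 15.7 V.
(Unloaded it would have been 16.1 V.)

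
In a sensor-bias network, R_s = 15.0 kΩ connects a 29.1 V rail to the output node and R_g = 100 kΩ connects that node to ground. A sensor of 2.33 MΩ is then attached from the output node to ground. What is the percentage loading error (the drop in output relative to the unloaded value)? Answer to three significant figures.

The divider's output (Thévenin) resistance is R_s‖R_g = 13.04 kΩ.
Fractional drop under load = R_th/(R_th + R_L) = 13.04 / (13.04 + 2330) = 0.005567.
So the output falls by 0.557 %.

0.557 %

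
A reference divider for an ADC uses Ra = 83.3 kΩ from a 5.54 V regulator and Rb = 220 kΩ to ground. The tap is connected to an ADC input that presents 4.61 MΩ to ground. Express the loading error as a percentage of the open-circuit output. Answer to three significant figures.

The divider's output (Thévenin) resistance is Ra‖Rb = 60.42 kΩ.
Fractional drop under load = R_th/(R_th + R_L) = 60.42 / (60.42 + 4610) = 0.01294.
So the output falls by 1.29 %.

1.29 %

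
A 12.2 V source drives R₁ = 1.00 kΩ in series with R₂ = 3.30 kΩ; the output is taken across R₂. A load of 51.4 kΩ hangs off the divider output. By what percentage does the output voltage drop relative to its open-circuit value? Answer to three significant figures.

1.47 %

The divider's output (Thévenin) resistance is R₁‖R₂ = 0.7674 kΩ.
Fractional drop under load = R_th/(R_th + R_L) = 0.7674 / (0.7674 + 51.4) = 0.01471.
So the output falls by 1.47 %.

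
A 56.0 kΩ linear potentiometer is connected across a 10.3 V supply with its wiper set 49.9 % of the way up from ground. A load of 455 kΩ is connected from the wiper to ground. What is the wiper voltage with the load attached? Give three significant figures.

The wiper splits the pot into (1−α)R = 28.06 kΩ above and αR = 27.94 kΩ below.
Lower section ‖ load = 26.33 kΩ.
V_wiper = 10.3 × 26.33/(28.06 + 26.33) = 4.99 V.

V ≈ 4.99 V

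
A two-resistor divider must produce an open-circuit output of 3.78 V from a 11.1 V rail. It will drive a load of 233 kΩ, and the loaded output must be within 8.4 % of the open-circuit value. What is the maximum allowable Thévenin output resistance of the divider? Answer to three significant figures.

R_th ≤ 21.4 kΩ

Loading drop = R_th/(R_th + R_L) ≤ 0.0840, so R_th ≤ R_L · ε/(1−ε) = 233 kΩ × 0.0840/0.9160 = 21.4 kΩ.
(Any R1, R2 with R2/(R1+R2) = 0.341 and R1‖R2 ≤ 21.4 kΩ will meet the spec.)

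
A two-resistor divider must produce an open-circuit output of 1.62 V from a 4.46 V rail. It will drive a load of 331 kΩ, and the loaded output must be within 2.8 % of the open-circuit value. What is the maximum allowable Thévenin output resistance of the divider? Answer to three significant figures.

Loading drop = R_th/(R_th + R_L) ≤ 0.0280, so R_th ≤ R_L · ε/(1−ε) = 331 kΩ × 0.0280/0.9720 = 9.53 kΩ.
(Any R1, R2 with R2/(R1+R2) = 0.363 and R1‖R2 ≤ 9.53 kΩ will meet the spec.)

R_th ≤ 9.53 kΩ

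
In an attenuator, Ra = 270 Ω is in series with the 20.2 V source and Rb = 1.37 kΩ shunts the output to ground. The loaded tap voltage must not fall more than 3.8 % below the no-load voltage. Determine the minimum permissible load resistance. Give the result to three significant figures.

R_L(min) ≈ 5.71 kΩ

Output resistance R_th = Ra‖Rb = (270 × 1370)/1640 = 225.5 Ω.
The fractional drop is R_th/(R_th + R_L); requiring this ≤ 0.0380 gives R_L ≥ R_th(1/0.0380 − 1) = 225.5 × 25.32 = 5.71 kΩ.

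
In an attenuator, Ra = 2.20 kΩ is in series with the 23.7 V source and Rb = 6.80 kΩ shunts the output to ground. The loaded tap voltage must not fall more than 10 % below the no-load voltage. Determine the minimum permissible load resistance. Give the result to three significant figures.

Output resistance R_th = Ra‖Rb = (2.20 × 6.80)/9.000 = 1.662 kΩ.
The fractional drop is R_th/(R_th + R_L); requiring this ≤ 0.100 gives R_L ≥ R_th(1/0.100 − 1) = 1.662 × 9.000 = 15.0 kΩ.

R_L(min) ≈ 15.0 kΩ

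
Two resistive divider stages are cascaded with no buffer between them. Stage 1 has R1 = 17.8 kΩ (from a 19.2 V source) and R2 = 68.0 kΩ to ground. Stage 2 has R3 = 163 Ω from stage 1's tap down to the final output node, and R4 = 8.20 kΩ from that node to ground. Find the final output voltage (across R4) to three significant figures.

Stage 2 presents R3+R4 = 8363 Ω as a load on stage 1's tap.
Stage 1's lower leg becomes R2‖(R3+R4) = 7447 Ω, so V_mid = 19.2 × 7447/25250 = 5.663 V.
Stage 2 is itself unloaded: V_out = V_mid × R4/(R3+R4) = 5.663 × 8200/8363 = 5.55 V.

V_out ≈ 5.55 V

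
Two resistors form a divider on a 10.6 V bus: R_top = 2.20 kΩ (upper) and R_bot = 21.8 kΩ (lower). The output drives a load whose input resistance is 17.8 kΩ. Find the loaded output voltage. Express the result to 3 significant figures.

V_out ≈ 8.66 V

The load sits in parallel with R_bot: R_bot‖R_L = (21.8 × 17.8) / (21.8 + 17.8) = 9.799 kΩ.
V_out = 10.6 × 9.799 / (2.20 + 9.799) = 10.6 × 9.799/12.00 = 8.66 V.
(Unloaded it would have been 9.63 V.)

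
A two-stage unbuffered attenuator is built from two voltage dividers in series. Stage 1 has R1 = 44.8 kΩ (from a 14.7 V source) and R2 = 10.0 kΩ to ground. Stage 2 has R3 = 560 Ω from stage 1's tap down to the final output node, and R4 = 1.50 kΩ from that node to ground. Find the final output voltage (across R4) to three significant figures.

Stage 2 presents R3+R4 = 2060 Ω as a load on stage 1's tap.
Stage 1's lower leg becomes R2‖(R3+R4) = 1708 Ω, so V_mid = 14.7 × 1708/46510 = 0.5399 V.
Stage 2 is itself unloaded: V_out = V_mid × R4/(R3+R4) = 0.5399 × 1500/2060 = 0.393 V.

V_out ≈ 0.393 V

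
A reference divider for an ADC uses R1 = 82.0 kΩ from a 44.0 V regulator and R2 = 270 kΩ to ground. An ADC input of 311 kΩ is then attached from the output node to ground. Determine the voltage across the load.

The load sits in parallel with R2: R2‖R_L = (270 × 311) / (270 + 311) = 144.5 kΩ.
V_out = 44.0 × 144.5 / (82.0 + 144.5) = 44.0 × 144.5/226.5 = 28.1 V.

V_out ≈ 28.1 V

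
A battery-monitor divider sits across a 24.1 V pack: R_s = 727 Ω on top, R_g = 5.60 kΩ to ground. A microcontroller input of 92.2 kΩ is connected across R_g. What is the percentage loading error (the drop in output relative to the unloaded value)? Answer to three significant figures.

0.693 %

The divider's output (Thévenin) resistance is R_s‖R_g = 643.5 Ω.
Fractional drop under load = R_th/(R_th + R_L) = 643.5 / (643.5 + 92200) = 0.006931.
So the output falls by 0.693 %.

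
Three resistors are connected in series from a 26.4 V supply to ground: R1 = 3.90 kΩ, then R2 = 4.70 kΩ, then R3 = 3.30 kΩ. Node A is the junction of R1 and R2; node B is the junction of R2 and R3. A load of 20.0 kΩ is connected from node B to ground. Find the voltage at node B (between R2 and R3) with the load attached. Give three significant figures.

V ≈ 6.54 V

At node B, R3 is in parallel with the load: R3‖R_L = 2.833 kΩ.
Below node A the resistance is R2 + (R3‖R_L) = 7.533 kΩ, so V_A = 26.4 × 7.533/11.43 = 17.39 V.
Then V_B = V_A × (R3‖R_L)/(R2 + R3‖R_L) = 17.39 × 2.833/7.533 = 6.54 V.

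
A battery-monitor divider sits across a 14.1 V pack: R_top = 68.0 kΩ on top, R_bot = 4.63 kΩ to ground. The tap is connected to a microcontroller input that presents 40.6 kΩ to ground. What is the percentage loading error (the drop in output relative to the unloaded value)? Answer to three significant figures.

The divider's output (Thévenin) resistance is R_top‖R_bot = 4.335 kΩ.
Fractional drop under load = R_th/(R_th + R_L) = 4.335 / (4.335 + 40.6) = 0.09647.
So the output falls by 9.65 %.

9.65 %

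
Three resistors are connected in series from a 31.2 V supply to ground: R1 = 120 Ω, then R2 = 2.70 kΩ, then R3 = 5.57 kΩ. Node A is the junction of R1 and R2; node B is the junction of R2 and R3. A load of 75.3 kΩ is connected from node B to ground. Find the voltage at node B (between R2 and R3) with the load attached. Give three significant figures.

V ≈ 20.2 V

At node B, R3 is in parallel with the load: R3‖R_L = 5186 Ω.
Below node A the resistance is R2 + (R3‖R_L) = 7886 Ω, so V_A = 31.2 × 7886/8006 = 30.73 V.
Then V_B = V_A × (R3‖R_L)/(R2 + R3‖R_L) = 30.73 × 5186/7886 = 20.2 V.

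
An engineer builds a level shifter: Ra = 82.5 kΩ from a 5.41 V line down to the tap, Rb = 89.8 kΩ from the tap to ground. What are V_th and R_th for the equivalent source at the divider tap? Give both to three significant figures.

V_th is the open-circuit tap voltage: 5.41 × 89.8/(82.5 + 89.8) = 2.82 V.
With the supply zeroed, Ra and Rb appear in parallel from the tap: R_th = Ra‖Rb = (82.5 × 89.8)/172.3 = 43.0 kΩ.

V_th = 2.82 V, R_th = 43.0 kΩ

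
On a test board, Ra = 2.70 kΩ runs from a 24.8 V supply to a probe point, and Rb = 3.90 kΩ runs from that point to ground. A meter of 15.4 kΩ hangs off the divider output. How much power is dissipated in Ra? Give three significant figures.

Total resistance from the source is Ra + (Rb‖R_L) = 5.812 kΩ, so I = 24.8/5.812 kΩ = 4.267 mA.
P = I²·Ra = (4.267 mA)² × 2.70 kΩ = 49.2 mW.

P ≈ 49.2 mW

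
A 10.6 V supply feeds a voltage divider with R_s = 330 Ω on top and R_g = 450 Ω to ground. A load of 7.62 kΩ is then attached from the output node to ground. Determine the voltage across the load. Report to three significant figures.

The load sits in parallel with R_g: R_g‖R_L = (450 × 7620) / (450 + 7620) = 424.9 Ω.
V_out = 10.6 × 424.9 / (330 + 424.9) = 10.6 × 424.9/754.9 = 5.97 V.

V_out ≈ 5.97 V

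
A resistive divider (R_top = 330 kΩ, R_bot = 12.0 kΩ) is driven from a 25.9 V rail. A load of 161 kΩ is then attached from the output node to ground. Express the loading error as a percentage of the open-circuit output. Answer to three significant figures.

The divider's output (Thévenin) resistance is R_top‖R_bot = 11.58 kΩ.
Fractional drop under load = R_th/(R_th + R_L) = 11.58 / (11.58 + 161) = 0.06709.
So the output falls by 6.71 %.

6.71 %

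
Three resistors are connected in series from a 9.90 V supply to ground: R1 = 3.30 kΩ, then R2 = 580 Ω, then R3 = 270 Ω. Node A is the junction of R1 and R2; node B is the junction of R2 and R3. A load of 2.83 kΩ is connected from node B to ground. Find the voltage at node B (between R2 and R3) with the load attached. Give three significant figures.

At node B, R3 is in parallel with the load: R3‖R_L = 246.5 Ω.
Below node A the resistance is R2 + (R3‖R_L) = 826.5 Ω, so V_A = 9.90 × 826.5/4126 = 1.983 V.
Then V_B = V_A × (R3‖R_L)/(R2 + R3‖R_L) = 1.983 × 246.5/826.5 = 0.591 V.

V ≈ 0.591 V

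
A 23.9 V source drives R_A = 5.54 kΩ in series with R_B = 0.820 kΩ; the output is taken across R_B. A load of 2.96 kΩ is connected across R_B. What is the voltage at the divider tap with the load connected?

The load sits in parallel with R_B: R_B‖R_L = (820 × 2960) / (820 + 2960) = 642.1 Ω.
V_out = 23.9 × 642.1 / (5540 + 642.1) = 23.9 × 642.1/6182 = 2.48 V.

V_out ≈ 2.48 V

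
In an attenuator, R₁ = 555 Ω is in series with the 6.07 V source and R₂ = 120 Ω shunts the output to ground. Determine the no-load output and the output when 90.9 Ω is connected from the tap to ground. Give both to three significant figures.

Open-circuit: V = 6.07 × 120/(555 + 120) = 1.08 V.
With the load, R₂ becomes R₂‖R_L = 51.72 Ω, so V = 6.07 × 51.72/606.7 = 0.517 V.

Unloaded: 1.08 V; loaded: 0.517 V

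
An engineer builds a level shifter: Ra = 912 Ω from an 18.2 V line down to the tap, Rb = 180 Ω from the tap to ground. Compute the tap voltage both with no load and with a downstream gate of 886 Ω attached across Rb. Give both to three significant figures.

Unloaded: 3.00 V; loaded: 2.56 V

Open-circuit: V = 18.2 × 180/(912 + 180) = 3.00 V.
With the load, Rb becomes Rb‖R_L = 149.6 Ω, so V = 18.2 × 149.6/1062 = 2.56 V.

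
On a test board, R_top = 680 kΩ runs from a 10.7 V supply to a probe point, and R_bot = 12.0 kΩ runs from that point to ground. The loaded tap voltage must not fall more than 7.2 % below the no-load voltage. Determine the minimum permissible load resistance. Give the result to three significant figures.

R_L(min) ≈ 152 kΩ

Output resistance R_th = R_top‖R_bot = (680 × 12.0)/692.0 = 11.79 kΩ.
The fractional drop is R_th/(R_th + R_L); requiring this ≤ 0.0720 gives R_L ≥ R_th(1/0.0720 − 1) = 11.79 × 12.89 = 152 kΩ.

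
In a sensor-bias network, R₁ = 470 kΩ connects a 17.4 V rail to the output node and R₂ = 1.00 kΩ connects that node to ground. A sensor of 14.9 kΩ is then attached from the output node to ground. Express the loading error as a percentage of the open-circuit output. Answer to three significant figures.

6.28 %

The divider's output (Thévenin) resistance is R₁‖R₂ = 0.9979 kΩ.
Fractional drop under load = R_th/(R_th + R_L) = 0.9979 / (0.9979 + 14.9) = 0.06277.
So the output falls by 6.28 %.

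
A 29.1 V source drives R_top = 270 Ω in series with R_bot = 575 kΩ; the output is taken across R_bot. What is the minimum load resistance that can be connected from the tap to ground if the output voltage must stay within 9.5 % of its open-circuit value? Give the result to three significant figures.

R_L(min) ≈ 2.57 kΩ

Output resistance R_th = R_top‖R_bot = (270 × 575000)/575300 = 269.9 Ω.
The fractional drop is R_th/(R_th + R_L); requiring this ≤ 0.0950 gives R_L ≥ R_th(1/0.0950 − 1) = 269.9 × 9.526 = 2.57 kΩ.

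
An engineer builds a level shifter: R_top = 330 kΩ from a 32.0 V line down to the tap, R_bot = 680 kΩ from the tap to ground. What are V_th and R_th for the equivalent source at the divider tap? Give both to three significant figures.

V_th is the open-circuit tap voltage: 32.0 × 680/(330 + 680) = 21.5 V.
With the supply zeroed, R_top and R_bot appear in parallel from the tap: R_th = R_top‖R_bot = (330 × 680)/1010 = 222 kΩ.

V_th = 21.5 V, R_th = 222 kΩ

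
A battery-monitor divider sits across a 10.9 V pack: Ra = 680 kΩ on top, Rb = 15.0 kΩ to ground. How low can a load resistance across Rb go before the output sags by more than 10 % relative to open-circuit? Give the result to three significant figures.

R_L(min) ≈ 132 kΩ

Output resistance R_th = Ra‖Rb = (680 × 15.0)/695.0 = 14.68 kΩ.
The fractional drop is R_th/(R_th + R_L); requiring this ≤ 0.100 gives R_L ≥ R_th(1/0.100 − 1) = 14.68 × 9.000 = 132 kΩ.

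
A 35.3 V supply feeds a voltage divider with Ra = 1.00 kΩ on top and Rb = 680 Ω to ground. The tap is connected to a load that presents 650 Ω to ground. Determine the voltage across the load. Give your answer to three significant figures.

The load sits in parallel with Rb: Rb‖R_L = (680 × 650) / (680 + 650) = 332.3 Ω.
V_out = 35.3 × 332.3 / (1000 + 332.3) = 35.3 × 332.3/1332 = 8.81 V.

V_out ≈ 8.81 V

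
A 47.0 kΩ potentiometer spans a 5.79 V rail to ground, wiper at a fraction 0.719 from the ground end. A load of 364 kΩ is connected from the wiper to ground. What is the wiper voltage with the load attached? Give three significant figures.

The wiper splits the pot into (1−α)R = 13.21 kΩ above and αR = 33.79 kΩ below.
Lower section ‖ load = 30.92 kΩ.
V_wiper = 5.79 × 30.92/(13.21 + 30.92) = 4.06 V.

V ≈ 4.06 V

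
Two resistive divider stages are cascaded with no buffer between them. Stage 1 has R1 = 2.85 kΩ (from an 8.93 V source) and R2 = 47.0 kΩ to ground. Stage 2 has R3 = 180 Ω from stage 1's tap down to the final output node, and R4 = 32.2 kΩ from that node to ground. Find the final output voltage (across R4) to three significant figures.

Stage 2 presents R3+R4 = 32380 Ω as a load on stage 1's tap.
Stage 1's lower leg becomes R2‖(R3+R4) = 19170 Ω, so V_mid = 8.93 × 19170/22020 = 7.774 V.
Stage 2 is itself unloaded: V_out = V_mid × R4/(R3+R4) = 7.774 × 32200/32380 = 7.73 V.

V_out ≈ 7.73 V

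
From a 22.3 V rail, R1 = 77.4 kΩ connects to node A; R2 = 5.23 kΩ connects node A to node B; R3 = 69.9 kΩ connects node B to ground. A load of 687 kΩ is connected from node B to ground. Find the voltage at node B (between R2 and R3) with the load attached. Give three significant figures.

At node B, R3 is in parallel with the load: R3‖R_L = 63.44 kΩ.
Below node A the resistance is R2 + (R3‖R_L) = 68.67 kΩ, so V_A = 22.3 × 68.67/146.1 = 10.48 V.
Then V_B = V_A × (R3‖R_L)/(R2 + R3‖R_L) = 10.48 × 63.44/68.67 = 9.69 V.

V ≈ 9.69 V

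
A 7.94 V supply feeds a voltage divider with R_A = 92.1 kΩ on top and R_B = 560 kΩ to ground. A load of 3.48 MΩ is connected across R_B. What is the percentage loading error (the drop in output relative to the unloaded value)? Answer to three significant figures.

2.22 %

The divider's output (Thévenin) resistance is R_A‖R_B = 79.09 kΩ.
Fractional drop under load = R_th/(R_th + R_L) = 79.09 / (79.09 + 3480) = 0.02222.
So the output falls by 2.22 %.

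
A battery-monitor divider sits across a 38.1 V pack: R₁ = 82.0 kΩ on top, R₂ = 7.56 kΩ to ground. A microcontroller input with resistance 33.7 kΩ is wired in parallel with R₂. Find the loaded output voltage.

V_out ≈ 2.67 V

The load sits in parallel with R₂: R₂‖R_L = (7.56 × 33.7) / (7.56 + 33.7) = 6.175 kΩ.
V_out = 38.1 × 6.175 / (82.0 + 6.175) = 38.1 × 6.175/88.17 = 2.67 V.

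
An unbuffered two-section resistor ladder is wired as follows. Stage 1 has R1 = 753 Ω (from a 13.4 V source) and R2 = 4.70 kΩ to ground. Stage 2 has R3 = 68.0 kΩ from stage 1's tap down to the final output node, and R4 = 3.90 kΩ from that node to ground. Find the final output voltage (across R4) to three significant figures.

Stage 2 presents R3+R4 = 71900 Ω as a load on stage 1's tap.
Stage 1's lower leg becomes R2‖(R3+R4) = 4412 Ω, so V_mid = 13.4 × 4412/5165 = 11.45 V.
Stage 2 is itself unloaded: V_out = V_mid × R4/(R3+R4) = 11.45 × 3900/71900 = 0.621 V.

V_out ≈ 0.621 V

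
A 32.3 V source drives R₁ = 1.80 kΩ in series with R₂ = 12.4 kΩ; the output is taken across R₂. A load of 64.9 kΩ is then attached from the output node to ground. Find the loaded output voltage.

The load sits in parallel with R₂: R₂‖R_L = (12.4 × 64.9) / (12.4 + 64.9) = 10.41 kΩ.
V_out = 32.3 × 10.41 / (1.80 + 10.41) = 32.3 × 10.41/12.21 = 27.5 V.

V_out ≈ 27.5 V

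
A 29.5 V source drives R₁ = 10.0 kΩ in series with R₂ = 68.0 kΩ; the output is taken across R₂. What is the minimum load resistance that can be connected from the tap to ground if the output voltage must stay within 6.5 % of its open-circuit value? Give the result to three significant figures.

Output resistance R_th = R₁‖R₂ = (10.0 × 68.0)/78.00 = 8.718 kΩ.
The fractional drop is R_th/(R_th + R_L); requiring this ≤ 0.0650 gives R_L ≥ R_th(1/0.0650 − 1) = 8.718 × 14.38 = 125 kΩ.

R_L(min) ≈ 125 kΩ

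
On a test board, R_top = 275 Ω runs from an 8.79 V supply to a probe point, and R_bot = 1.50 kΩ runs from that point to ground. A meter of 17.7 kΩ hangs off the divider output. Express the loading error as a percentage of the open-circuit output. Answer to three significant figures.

1.30 %

The divider's output (Thévenin) resistance is R_top‖R_bot = 232.4 Ω.
Fractional drop under load = R_th/(R_th + R_L) = 232.4 / (232.4 + 17700) = 0.01296.
So the output falls by 1.30 %.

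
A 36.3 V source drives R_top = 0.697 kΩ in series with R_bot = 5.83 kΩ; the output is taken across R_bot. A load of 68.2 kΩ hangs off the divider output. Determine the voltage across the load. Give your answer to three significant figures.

The load sits in parallel with R_bot: R_bot‖R_L = (5830 × 68200) / (5830 + 68200) = 5371 Ω.
V_out = 36.3 × 5371 / (697 + 5371) = 36.3 × 5371/6068 = 32.1 V.

V_out ≈ 32.1 V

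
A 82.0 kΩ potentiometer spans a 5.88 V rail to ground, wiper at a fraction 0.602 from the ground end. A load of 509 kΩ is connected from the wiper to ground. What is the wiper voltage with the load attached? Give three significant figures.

The wiper splits the pot into (1−α)R = 32.64 kΩ above and αR = 49.36 kΩ below.
Lower section ‖ load = 45.00 kΩ.
V_wiper = 5.88 × 45.00/(32.64 + 45.00) = 3.41 V.

V ≈ 3.41 V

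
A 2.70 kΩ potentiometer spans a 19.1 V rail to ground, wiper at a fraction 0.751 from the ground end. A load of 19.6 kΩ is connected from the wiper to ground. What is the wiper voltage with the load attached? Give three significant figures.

V ≈ 14.0 V

The wiper splits the pot into (1−α)R = 672.3 Ω above and αR = 2028 Ω below.
Lower section ‖ load = 1838 Ω.
V_wiper = 19.1 × 1838/(672.3 + 1838) = 14.0 V.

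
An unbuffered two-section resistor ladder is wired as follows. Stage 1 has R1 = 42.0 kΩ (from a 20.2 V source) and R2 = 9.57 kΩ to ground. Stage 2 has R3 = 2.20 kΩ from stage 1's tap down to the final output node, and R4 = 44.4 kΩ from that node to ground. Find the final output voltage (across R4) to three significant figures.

Stage 2 presents R3+R4 = 46.60 kΩ as a load on stage 1's tap.
Stage 1's lower leg becomes R2‖(R3+R4) = 7.940 kΩ, so V_mid = 20.2 × 7.940/49.94 = 3.211 V.
Stage 2 is itself unloaded: V_out = V_mid × R4/(R3+R4) = 3.211 × 44.4/46.60 = 3.06 V.

V_out ≈ 3.06 V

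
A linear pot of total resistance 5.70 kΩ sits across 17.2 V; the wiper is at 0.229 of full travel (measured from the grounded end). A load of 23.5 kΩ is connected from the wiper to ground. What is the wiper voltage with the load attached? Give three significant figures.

V ≈ 3.78 V

The wiper splits the pot into (1−α)R = 4.395 kΩ above and αR = 1.305 kΩ below.
Lower section ‖ load = 1.237 kΩ.
V_wiper = 17.2 × 1.237/(4.395 + 1.237) = 3.78 V.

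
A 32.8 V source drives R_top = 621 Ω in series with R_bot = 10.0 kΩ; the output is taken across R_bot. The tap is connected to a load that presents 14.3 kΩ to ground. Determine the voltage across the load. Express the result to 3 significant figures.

The load sits in parallel with R_bot: R_bot‖R_L = (10000 × 14300) / (10000 + 14300) = 5885 Ω.
V_out = 32.8 × 5885 / (621 + 5885) = 32.8 × 5885/6506 = 29.7 V.
(Unloaded it would have been 30.9 V.)

V_out ≈ 29.7 V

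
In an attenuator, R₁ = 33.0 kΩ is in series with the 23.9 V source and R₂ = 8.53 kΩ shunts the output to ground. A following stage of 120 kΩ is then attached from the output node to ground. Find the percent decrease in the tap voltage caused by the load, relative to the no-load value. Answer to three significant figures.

The divider's output (Thévenin) resistance is R₁‖R₂ = 6.778 kΩ.
Fractional drop under load = R_th/(R_th + R_L) = 6.778 / (6.778 + 120) = 0.05346.
So the output falls by 5.35 %.

5.35 %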